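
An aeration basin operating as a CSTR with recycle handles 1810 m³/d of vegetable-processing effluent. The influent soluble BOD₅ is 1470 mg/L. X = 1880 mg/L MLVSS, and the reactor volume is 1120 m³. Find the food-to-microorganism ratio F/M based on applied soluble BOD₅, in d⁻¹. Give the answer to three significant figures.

F/M = applied load / biomass = Q·S₀/(V·X) = 1810 × 1470 / (1120 × 1880) = 1.264 d⁻¹.

F/M ≈ 1.26 d⁻¹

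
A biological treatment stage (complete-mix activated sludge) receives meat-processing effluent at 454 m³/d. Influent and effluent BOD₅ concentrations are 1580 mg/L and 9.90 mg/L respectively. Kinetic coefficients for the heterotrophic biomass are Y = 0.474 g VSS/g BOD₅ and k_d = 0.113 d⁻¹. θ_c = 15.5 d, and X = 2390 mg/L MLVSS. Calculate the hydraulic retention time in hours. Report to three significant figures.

Rearranging the biomass balance for a CMAS with decay, V = Y·Q·ΔS·θ_c / [X·(1+k_d θ_c)] = 0.474 × 454 × (1580 − 9.90) × 15.5 / [2390 × (1 + 0.113 × 15.5)] = 5.24×10^6 / 6576 = 796.4 m³.
HRT = V/Q = 796.4 m³ / 454 m³·d⁻¹ = 1.754 d × 24 = 42.10 h.

τ ≈ 42.1 h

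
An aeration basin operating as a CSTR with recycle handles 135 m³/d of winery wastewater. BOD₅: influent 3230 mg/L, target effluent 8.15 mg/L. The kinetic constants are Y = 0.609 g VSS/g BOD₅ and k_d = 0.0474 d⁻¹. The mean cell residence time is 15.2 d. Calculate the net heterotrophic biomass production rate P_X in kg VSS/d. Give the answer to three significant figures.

P_X ≈ 154 kg VSS/d

Observed yield with endogenous decay: Y_obs = Y / (1 + k_d·θ_c) = 0.609 / (1 + 0.0474 × 15.2) = 0.609 / 1.720 = 0.3540 g VSS/g BOD₅.
ΔS = 3230 − 8.15 = 3222 mg/L, so the substrate removal rate is 135 × 3222/1000 = 434.9 kg BOD₅/d.
Net biomass production P_X = Y_obs × Q·(S₀ − S) = 0.3540 × 434.9 = 154.0 kg VSS/d.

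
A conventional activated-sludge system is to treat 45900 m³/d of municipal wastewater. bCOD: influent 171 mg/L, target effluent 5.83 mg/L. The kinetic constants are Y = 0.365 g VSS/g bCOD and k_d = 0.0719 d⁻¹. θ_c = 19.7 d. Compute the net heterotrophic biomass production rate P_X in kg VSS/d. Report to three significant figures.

P_X ≈ 1150 kg VSS/d

Correct the yield for decay: Y_obs = Y/(1 + k_d θ_c) = 0.365 / (1 + 0.0719 × 19.7) = 0.365 / 2.416 = 0.1510.
Substrate removed = Q·(S₀ − S) = 45900 m³/d × (171 − 5.83) g/m³ = 7.58×10^6 g/d = 7581 kg/d.
Net biomass production P_X = Y_obs × Q·(S₀ − S) = 0.1510 × 7581 = 1145 kg VSS/d.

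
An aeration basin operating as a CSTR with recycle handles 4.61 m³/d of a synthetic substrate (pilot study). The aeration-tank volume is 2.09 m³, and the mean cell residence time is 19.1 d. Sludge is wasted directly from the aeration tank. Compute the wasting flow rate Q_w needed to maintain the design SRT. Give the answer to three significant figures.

With mixed-liquor wasting, θ_c = V/Q_w, so Q_w = V/θ_c = 2.090/19.1 = 0.1094 m³/d.

Q_w ≈ 0.109 m³/d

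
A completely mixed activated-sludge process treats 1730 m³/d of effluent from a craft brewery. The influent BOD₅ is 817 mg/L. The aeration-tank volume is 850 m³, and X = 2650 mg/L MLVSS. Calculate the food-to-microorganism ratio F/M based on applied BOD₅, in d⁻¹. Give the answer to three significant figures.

F/M = Q·S₀ / (V·X) = 1730 × 817 / (850.0 × 2650) = 0.6275 g BOD₅·(g VSS·d)⁻¹.

F/M ≈ 0.627 d⁻¹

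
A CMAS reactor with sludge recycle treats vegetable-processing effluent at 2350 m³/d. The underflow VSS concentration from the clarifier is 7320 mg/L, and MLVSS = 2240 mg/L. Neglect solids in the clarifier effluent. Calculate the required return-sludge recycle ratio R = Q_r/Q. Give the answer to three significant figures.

R ≈ 0.441

Mass balance around the secondary clarifier (neglecting effluent solids): R = X / (X_r − X) = 2240 / (7320 − 2240) = 0.4409.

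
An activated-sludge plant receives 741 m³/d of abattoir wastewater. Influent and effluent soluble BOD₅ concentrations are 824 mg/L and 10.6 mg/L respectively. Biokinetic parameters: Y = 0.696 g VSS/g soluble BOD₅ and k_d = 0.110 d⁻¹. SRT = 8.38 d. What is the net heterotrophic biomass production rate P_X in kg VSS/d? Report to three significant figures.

Observed yield with endogenous decay: Y_obs = Y / (1 + k_d·θ_c) = 0.696 / (1 + 0.110 × 8.38) = 0.696 / 1.922 = 0.3622 g VSS/g soluble BOD₅.
ΔS = 824 − 10.6 = 813.4 mg/L, so the substrate removal rate is 741 × 813.4/1000 = 602.7 kg soluble BOD₅/d.
Biomass produced: P_X = Y_obs·Q·ΔS = 0.3622 × 602.7 ≈ 218.3 kg VSS/d.

P_X ≈ 218 kg VSS/d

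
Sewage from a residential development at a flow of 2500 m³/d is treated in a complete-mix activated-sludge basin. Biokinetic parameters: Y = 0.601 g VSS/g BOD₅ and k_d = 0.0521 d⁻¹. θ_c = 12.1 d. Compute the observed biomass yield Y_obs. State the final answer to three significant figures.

Correct the yield for decay: Y_obs = Y/(1 + k_d θ_c) = 0.601 / (1 + 0.0521 × 12.1) = 0.601 / 1.630 = 0.3686.

Y_obs ≈ 0.369 g VSS/g BOD₅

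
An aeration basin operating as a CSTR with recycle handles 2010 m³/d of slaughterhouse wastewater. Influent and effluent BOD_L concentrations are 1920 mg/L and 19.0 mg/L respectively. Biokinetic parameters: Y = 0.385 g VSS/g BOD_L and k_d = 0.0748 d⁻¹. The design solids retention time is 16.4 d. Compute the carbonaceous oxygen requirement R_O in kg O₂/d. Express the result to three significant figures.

R_O ≈ 2880 kg O₂/d

Y_obs = Y / (1 + k_d θ_c) = 0.385 / (1 + 0.0748 × 16.4) = 0.385 / 2.227 = 0.1729.
ΔS = 1920 − 19.0 = 1901 mg/L, so the substrate removal rate is 2010 × 1901/1000 = 3821 kg BOD_L/d.
Net sludge production P_X = 0.1729 × 3821 = 660.7 kg VSS/d.
R_O = Q·ΔS − 1.42 P_X = 3821 − 938.1 = 2883 kg O₂/d.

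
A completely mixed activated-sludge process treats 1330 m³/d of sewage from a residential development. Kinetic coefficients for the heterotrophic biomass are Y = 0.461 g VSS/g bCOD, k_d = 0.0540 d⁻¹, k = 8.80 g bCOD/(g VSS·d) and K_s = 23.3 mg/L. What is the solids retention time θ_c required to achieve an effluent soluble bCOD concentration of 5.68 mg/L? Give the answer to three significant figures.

θ_c ≈ 1.35 d

Specific growth rate at S = 5.68 mg/L: μ = YkS/(K_s+S) = 0.461·8.80·5.68/(23.3+5.68) = 0.7951 d⁻¹.
1/θ_c = 0.7951 − 0.0540 = 0.7411 d⁻¹, so θ_c = 1.349 d.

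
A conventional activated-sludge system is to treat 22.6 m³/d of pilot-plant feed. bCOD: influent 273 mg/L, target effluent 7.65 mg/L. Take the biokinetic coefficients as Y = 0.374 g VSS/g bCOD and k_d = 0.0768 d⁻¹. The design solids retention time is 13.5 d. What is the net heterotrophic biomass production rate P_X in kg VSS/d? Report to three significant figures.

The observed yield is Y_obs = Y/(1 + k_d·θ_c) = 0.374 / (1 + 0.0768 × 13.5) = 0.374 / 2.037 = 0.1836 g VSS per g bCOD removed.
ΔS = 273 − 7.65 = 265.4 mg/L, so the substrate removal rate is 22.6 × 265.4/1000 = 5.997 kg bCOD/d.
So the net sludge growth is P_X = 0.1836 × 5.997 = 1.101 kg VSS/d.

P_X ≈ 1.10 kg VSS/d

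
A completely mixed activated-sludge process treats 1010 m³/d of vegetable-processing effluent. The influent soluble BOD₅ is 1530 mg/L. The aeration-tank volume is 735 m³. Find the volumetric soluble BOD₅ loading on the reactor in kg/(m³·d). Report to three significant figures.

Applied soluble BOD₅ load per unit volume = Q·S₀/V = (1010 × 1530/1000)/735.0 = 2.102 kg soluble BOD₅·m⁻³·d⁻¹.

L_v ≈ 2.10 kg soluble BOD₅/(m³·d)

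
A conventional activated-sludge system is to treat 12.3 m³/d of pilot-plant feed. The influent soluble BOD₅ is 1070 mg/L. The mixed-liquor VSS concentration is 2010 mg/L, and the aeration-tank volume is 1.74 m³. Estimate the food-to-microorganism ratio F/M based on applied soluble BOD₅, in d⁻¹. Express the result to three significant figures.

Food-to-microorganism ratio F/M = Q S₀ / (V X) = 12.3 × 1070 / (1.740 × 2010) = 3.763 d⁻¹.

F/M ≈ 3.76 d⁻¹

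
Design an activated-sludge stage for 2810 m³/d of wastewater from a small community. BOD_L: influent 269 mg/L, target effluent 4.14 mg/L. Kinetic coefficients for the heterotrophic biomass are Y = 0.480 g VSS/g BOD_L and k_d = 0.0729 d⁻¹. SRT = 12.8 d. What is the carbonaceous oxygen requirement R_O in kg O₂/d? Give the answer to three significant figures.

R_O ≈ 482 kg O₂/d

The observed yield is Y_obs = Y/(1 + k_d·θ_c) = 0.480 / (1 + 0.0729 × 12.8) = 0.480 / 1.933 = 0.2483 g VSS per g BOD_L removed.
Q·(S₀ − S) = 2810 × (269 − 4.14) × 10⁻³ = 744.3 kg/d removed.
P_X = Y_obs·Q·(S₀ − S) = 0.2483 × 744.3 = 184.8 kg VSS/d.
Carbonaceous O₂ demand = substrate oxidised − cell-mass equivalent = 744.3 − 1.42 × 184.8 = 481.8 kg O₂/d.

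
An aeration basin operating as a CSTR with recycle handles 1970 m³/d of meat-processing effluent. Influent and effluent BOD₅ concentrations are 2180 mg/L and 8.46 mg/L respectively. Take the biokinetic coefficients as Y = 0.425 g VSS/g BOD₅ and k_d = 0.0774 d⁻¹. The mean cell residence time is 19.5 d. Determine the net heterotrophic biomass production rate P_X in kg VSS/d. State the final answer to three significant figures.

P_X ≈ 725 kg VSS/d

The observed yield is Y_obs = Y/(1 + k_d·θ_c) = 0.425 / (1 + 0.0774 × 19.5) = 0.425 / 2.509 = 0.1694 g VSS per g BOD₅ removed.
Substrate removed = Q·(S₀ − S) = 1970 m³/d × (2180 − 8.46) g/m³ = 4.28×10^6 g/d = 4278 kg/d.
P_X = Y_obs · Q(S₀ − S) = 0.1694 × 4278 = 724.6 kg VSS/d.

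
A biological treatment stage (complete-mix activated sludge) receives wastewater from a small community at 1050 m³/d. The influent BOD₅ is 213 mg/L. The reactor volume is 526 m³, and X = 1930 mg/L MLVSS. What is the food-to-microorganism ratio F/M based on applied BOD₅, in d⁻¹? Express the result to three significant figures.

Food-to-microorganism ratio F/M = Q S₀ / (V X) = 1050 × 213 / (526.0 × 1930) = 0.2203 d⁻¹.

F/M ≈ 0.220 d⁻¹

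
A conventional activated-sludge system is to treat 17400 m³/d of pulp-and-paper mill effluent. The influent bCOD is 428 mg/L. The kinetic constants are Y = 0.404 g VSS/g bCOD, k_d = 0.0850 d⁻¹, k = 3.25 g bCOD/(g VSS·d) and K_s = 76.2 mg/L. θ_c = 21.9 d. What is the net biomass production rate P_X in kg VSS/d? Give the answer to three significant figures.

P_X ≈ 1030 kg VSS/d

For a completely mixed reactor with recycle the Lawrence–McCarty relation gives S = K_s·(1 + k_d·θ_c) / [θ_c·(Y·k − k_d) − 1] = 76.2 × (1 + 0.0850 × 21.9) / [21.9 × (0.404 × 3.25 − 0.0850) − 1] = 218.0 / 25.89 = 8.421 mg/L.
Observed yield with endogenous decay: Y_obs = Y / (1 + k_d·θ_c) = 0.404 / (1 + 0.0850 × 21.9) = 0.404 / 2.861 = 0.1412 g VSS/g bCOD.
Q·(S₀ − S) = 17400 × (428 − 8.42) × 10⁻³ = 7301 kg/d removed.
Net biomass production P_X = Y_obs × Q·(S₀ − S) = 0.1412 × 7301 = 1031 kg VSS/d.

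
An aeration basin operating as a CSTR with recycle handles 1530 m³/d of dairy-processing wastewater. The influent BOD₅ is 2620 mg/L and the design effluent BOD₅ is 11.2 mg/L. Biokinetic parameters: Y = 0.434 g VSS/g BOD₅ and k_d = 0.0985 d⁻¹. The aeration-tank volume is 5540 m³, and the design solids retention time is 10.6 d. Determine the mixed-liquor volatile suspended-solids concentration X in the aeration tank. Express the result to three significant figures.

Solving the biomass balance for X: X = Y Q (S₀−S) θ_c / [V (1+k_d θ_c)] = 0.434 × 1530 × (2620 − 11.2) × 10.6 / [5540 × (1 + 0.0985 × 10.6)] = 1621 mg/L.

X ≈ 1620 mg/L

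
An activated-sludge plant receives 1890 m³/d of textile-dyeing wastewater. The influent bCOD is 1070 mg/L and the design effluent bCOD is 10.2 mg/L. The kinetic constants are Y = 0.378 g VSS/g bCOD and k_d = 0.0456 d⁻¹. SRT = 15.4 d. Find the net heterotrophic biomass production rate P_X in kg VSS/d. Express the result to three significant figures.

P_X ≈ 445 kg VSS/d

The observed yield is Y_obs = Y/(1 + k_d·θ_c) = 0.378 / (1 + 0.0456 × 15.4) = 0.378 / 1.702 = 0.2221 g VSS per g bCOD removed.
Q·(S₀ − S) = 1890 × (1070 − 10.2) × 10⁻³ = 2003 kg/d removed.
Biomass produced: P_X = Y_obs·Q·ΔS = 0.2221 × 2003 ≈ 444.8 kg VSS/d.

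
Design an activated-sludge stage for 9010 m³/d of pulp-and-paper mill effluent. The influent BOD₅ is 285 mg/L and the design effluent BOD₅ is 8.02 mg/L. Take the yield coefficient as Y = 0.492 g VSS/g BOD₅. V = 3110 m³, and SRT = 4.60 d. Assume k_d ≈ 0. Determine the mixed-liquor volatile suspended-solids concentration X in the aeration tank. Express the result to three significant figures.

X ≈ 1820 mg/L

From V·X = Y·Q·(S₀ − S)·θ_c (decay neglected): X = 0.492 × 9010 × (285 − 8.02) × 4.60 / 3110 = 1816 mg/L.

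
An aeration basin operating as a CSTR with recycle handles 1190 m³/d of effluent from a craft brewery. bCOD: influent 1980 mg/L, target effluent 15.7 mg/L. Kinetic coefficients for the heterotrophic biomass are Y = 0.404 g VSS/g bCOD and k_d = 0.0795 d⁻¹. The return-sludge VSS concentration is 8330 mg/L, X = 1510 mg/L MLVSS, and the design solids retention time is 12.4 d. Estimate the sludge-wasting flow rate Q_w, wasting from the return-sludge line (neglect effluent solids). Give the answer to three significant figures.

Q_w ≈ 57.1 m³/d

Steady-state biomass mass balance: V·X·(1 + k_d·θ_c) = Y·Q·(S₀ − S)·θ_c, so V = 0.404 × 1190 × (1980 − 15.7) × 12.4 / [1510 × (1 + 0.0795 × 12.4)] = 1.17×10^7 / 2999 = 3905 m³.
Wasting from the return line (neglecting effluent solids): Q_w = V·X / (θ_c·X_r) = 3905 × 1510 / (12.4 × 8330) = 57.09 m³/d.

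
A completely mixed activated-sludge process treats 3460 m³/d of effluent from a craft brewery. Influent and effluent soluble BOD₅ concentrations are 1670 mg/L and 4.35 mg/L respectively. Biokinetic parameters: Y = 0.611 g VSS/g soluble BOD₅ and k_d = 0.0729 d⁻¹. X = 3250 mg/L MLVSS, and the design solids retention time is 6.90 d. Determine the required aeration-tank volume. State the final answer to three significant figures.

V ≈ 4970 m³

Steady-state biomass mass balance: V·X·(1 + k_d·θ_c) = Y·Q·(S₀ − S)·θ_c, so V = 0.611 × 3460 × (1670 − 4.35) × 6.90 / [3250 × (1 + 0.0729 × 6.90)] = 2.43×10^7 / 4885 = 4974 m³.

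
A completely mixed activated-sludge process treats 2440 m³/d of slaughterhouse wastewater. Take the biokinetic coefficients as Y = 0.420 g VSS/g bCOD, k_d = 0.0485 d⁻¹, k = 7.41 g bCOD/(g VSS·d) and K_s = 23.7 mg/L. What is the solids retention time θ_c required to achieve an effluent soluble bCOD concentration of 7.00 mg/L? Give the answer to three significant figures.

θ_c ≈ 1.51 d

At the target effluent, Y k S/(K_s+S) = 0.420×7.41×7.00/30.70 = 0.7096 d⁻¹.
Then 1/θ_c = μ − k_d = 0.7096 − 0.0485 = 0.6611 d⁻¹, giving θ_c = 1.513 d.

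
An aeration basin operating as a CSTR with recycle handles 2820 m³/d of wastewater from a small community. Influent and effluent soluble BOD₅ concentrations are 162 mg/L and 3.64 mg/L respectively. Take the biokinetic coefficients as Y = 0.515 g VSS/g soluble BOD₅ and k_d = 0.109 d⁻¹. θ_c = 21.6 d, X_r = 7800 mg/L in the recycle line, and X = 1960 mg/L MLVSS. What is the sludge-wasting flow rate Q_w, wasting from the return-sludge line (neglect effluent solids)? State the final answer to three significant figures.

Q_w ≈ 8.79 m³/d

Steady-state biomass mass balance: V·X·(1 + k_d·θ_c) = Y·Q·(S₀ − S)·θ_c, so V = 0.515 × 2820 × (162 − 3.64) × 21.6 / [1960 × (1 + 0.109 × 21.6)] = 4.97×10^6 / 6575 = 755.6 m³.
θ_c = V·X/(Q_w·X_r) when wasting from the recycle, so Q_w = V·X/(θ_c·X_r) = 755.6 × 1960 / (21.6 × 7800) = 8.790 m³/d.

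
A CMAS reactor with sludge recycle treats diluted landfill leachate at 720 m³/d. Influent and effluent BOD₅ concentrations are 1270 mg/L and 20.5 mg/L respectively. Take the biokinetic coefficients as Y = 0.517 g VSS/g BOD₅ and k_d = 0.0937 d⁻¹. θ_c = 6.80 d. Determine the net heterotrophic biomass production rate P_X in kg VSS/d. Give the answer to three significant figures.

Y_obs = Y / (1 + k_d θ_c) = 0.517 / (1 + 0.0937 × 6.80) = 0.517 / 1.637 = 0.3158.
Substrate removed = Q·(S₀ − S) = 720 m³/d × (1270 − 20.5) g/m³ = 9×10^5 g/d = 899.6 kg/d.
Biomass produced: P_X = Y_obs·Q·ΔS = 0.3158 × 899.6 ≈ 284.1 kg VSS/d.

P_X ≈ 284 kg VSS/d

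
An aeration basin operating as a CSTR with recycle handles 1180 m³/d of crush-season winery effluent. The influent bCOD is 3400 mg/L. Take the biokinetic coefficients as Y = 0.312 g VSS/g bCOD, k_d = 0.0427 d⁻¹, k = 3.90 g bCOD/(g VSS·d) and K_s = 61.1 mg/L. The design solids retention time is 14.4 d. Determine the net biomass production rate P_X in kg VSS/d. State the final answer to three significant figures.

Effluent substrate depends only on kinetics and SRT: S = K_s(1 + k_d θ_c) / [θ_c(Yk − k_d) − 1] = 61.1 × (1 + 0.0427 × 14.4) / [14.4 × (0.312 × 3.90 − 0.0427) − 1] = 98.67 / 15.91 = 6.203 mg/L.
Correct the yield for decay: Y_obs = Y/(1 + k_d θ_c) = 0.312 / (1 + 0.0427 × 14.4) = 0.312 / 1.615 = 0.1932.
Q·(S₀ − S) = 1180 × (3400 − 6.20) × 10⁻³ = 4005 kg/d removed.
Biomass produced: P_X = Y_obs·Q·ΔS = 0.1932 × 4005 ≈ 773.7 kg VSS/d.

P_X ≈ 774 kg VSS/d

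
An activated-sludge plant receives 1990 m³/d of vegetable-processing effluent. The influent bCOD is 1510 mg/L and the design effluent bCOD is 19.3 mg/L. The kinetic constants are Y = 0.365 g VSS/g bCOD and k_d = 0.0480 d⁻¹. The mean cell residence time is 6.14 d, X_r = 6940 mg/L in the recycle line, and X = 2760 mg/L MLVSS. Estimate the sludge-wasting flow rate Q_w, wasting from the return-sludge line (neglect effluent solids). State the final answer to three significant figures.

Q_w ≈ 121 m³/d

Rearranging the biomass balance for a CMAS with decay, V = Y·Q·ΔS·θ_c / [X·(1+k_d θ_c)] = 0.365 × 1990 × (1510 − 19.3) × 6.14 / [2760 × (1 + 0.0480 × 6.14)] = 6.65×10^6 / 3573 = 1860 m³.
Q_w = (V·X)/(θ_c X_r) = 1860 × 2760 / (6.14 × 6940) = 120.5 m³/d.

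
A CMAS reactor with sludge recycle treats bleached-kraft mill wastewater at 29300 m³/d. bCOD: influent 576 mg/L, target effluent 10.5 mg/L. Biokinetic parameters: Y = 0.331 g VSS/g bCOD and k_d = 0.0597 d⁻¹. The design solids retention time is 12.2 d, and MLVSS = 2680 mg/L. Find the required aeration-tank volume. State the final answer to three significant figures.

Rearranging the biomass balance for a CMAS with decay, V = Y·Q·ΔS·θ_c / [X·(1+k_d θ_c)] = 0.331 × 29300 × (576 − 10.5) × 12.2 / [2680 × (1 + 0.0597 × 12.2)] = 6.69×10^7 / 4632 = 14445 m³.

V ≈ 14400 m³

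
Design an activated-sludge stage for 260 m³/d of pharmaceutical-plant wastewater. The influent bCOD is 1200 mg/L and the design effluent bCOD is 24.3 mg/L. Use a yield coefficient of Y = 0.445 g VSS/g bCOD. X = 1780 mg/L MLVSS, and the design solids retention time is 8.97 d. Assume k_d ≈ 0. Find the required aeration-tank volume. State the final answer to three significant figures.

Biomass mass balance (decay neglected): V·X = Y·Q·(S₀ − S)·θ_c, so V = 0.445 × 260 × (1200 − 24.3) × 8.97 / 1780 = 685.5 m³.

V ≈ 685 m³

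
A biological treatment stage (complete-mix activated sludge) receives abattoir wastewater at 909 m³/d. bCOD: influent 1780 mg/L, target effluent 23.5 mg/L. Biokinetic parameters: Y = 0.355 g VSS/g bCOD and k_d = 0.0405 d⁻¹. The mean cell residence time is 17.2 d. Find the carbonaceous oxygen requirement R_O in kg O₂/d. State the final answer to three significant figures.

Y_obs = Y / (1 + k_d θ_c) = 0.355 / (1 + 0.0405 × 17.2) = 0.355 / 1.697 = 0.2092.
Q·(S₀ − S) = 909 × (1780 − 23.5) × 10⁻³ = 1597 kg/d removed.
P_X = Y_obs·Q·(S₀ − S) = 0.2092 × 1597 = 334.1 kg VSS/d.
R_O = Q·ΔS − 1.42 P_X = 1597 − 474.4 = 1122 kg O₂/d.

R_O ≈ 1120 kg O₂/d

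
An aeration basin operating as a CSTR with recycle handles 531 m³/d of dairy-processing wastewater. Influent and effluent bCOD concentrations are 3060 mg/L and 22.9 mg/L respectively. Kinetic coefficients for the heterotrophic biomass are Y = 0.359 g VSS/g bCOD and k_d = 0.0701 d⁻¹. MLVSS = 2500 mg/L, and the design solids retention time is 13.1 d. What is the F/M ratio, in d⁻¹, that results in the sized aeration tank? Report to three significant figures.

F/M ≈ 0.411 d⁻¹

From the SRT design equation V = Y Q (S₀−S) θ_c / [X (1 + k_d θ_c)] = 0.359 × 531 × (3060 − 22.9) × 13.1 / [2500 × (1 + 0.0701 × 13.1)] = 7.58×10^6 / 4796 = 1581 m³.
F/M = Q·S₀ / (V·X) = 531 × 3060 / (1581 × 2500) = 0.4110 g bCOD·(g VSS·d)⁻¹.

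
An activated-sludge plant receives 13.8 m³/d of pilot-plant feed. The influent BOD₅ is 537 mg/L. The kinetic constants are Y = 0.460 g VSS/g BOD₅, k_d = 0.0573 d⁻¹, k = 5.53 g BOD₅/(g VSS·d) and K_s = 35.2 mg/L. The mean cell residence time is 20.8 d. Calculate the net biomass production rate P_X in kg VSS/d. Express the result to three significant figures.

From the Monod/SRT balance for a CMAS, S = K_s·(1+k_d θ_c)/[θ_c·(Y k − k_d) − 1] = 35.2 × (1 + 0.0573 × 20.8) / [20.8 × (0.460 × 5.53 − 0.0573) − 1] = 77.15 / 50.72 = 1.521 mg/L.
The observed yield is Y_obs = Y/(1 + k_d·θ_c) = 0.460 / (1 + 0.0573 × 20.8) = 0.460 / 2.192 = 0.2099 g VSS per g BOD₅ removed.
Q·(S₀ − S) = 13.8 × (537 − 1.52) × 10⁻³ = 7.390 kg/d removed.
So the net sludge growth is P_X = 0.2099 × 7.390 = 1.551 kg VSS/d.

P_X ≈ 1.55 kg VSS/d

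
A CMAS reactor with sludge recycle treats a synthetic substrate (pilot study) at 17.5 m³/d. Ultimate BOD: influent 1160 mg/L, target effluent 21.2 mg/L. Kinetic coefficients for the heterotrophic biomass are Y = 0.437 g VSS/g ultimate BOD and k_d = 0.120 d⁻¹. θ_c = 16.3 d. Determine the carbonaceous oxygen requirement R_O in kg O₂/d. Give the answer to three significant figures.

R_O ≈ 15.7 kg O₂/d

Observed yield with endogenous decay: Y_obs = Y / (1 + k_d·θ_c) = 0.437 / (1 + 0.120 × 16.3) = 0.437 / 2.956 = 0.1478 g VSS/g ultimate BOD.
ΔS = 1160 − 21.2 = 1139 mg/L, so the substrate removal rate is 17.5 × 1139/1000 = 19.93 kg ultimate BOD/d.
P_X = Y_obs·Q·(S₀ − S) = 0.1478 × 19.93 = 2.946 kg VSS/d.
Carbonaceous O₂ demand = substrate oxidised − cell-mass equivalent = 19.93 − 1.42 × 2.946 = 15.75 kg O₂/d.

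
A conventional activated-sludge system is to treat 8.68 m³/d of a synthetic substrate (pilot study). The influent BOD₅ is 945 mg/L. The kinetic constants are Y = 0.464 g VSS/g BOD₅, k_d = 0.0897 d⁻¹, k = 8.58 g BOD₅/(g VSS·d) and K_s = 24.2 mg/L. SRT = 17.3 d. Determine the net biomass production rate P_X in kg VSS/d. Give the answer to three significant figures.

P_X ≈ 1.49 kg VSS/d

Effluent substrate depends only on kinetics and SRT: S = K_s(1 + k_d θ_c) / [θ_c(Yk − k_d) − 1] = 24.2 × (1 + 0.0897 × 17.3) / [17.3 × (0.464 × 8.58 − 0.0897) − 1] = 61.75 / 66.32 = 0.9311 mg/L.
The observed yield is Y_obs = Y/(1 + k_d·θ_c) = 0.464 / (1 + 0.0897 × 17.3) = 0.464 / 2.552 = 0.1818 g VSS per g BOD₅ removed.
Mass of BOD₅ removed per day: Q(S₀ − S) = 8.68 × 944.1 g/m³ = 8.195 kg/d.
Biomass produced: P_X = Y_obs·Q·ΔS = 0.1818 × 8.195 ≈ 1.490 kg VSS/d.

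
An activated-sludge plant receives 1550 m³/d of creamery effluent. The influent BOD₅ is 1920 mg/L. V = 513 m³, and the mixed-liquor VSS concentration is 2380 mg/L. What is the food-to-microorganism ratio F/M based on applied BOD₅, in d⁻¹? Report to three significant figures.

F/M ≈ 2.44 d⁻¹

Food-to-microorganism ratio F/M = Q S₀ / (V X) = 1550 × 1920 / (513.0 × 2380) = 2.437 d⁻¹.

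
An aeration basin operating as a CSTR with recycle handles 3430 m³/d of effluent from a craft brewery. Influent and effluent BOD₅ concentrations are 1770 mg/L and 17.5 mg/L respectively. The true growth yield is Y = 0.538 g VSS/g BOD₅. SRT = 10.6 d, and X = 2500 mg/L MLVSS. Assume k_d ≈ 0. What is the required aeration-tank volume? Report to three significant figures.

V ≈ 13700 m³

V·X = Y·Q·ΔS·θ_c gives V = 0.538 × 3430 × (1770 − 17.5) × 10.6 / 2500 = 13712 m³.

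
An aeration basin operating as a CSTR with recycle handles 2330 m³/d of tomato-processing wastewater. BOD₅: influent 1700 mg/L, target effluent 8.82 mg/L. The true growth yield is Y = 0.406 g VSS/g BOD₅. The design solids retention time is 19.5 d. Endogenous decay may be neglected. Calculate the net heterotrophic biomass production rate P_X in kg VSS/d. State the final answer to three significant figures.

P_X ≈ 1600 kg VSS/d

With endogenous decay neglected, the observed yield equals the true yield: Y_obs = Y = 0.406 g VSS/g BOD₅.
ΔS = 1700 − 8.82 = 1691 mg/L, so the substrate removal rate is 2330 × 1691/1000 = 3940 kg BOD₅/d.
P_X = Y_obs · Q(S₀ − S) = 0.4060 × 3940 = 1600 kg VSS/d.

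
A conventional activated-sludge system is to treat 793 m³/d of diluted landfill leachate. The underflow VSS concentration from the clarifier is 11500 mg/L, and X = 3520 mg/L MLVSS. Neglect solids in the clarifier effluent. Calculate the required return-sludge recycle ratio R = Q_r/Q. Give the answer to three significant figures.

Solids balance on the clarifier gives (1+R)X = R·X_r, so R = X/(X_r − X) = 3520 / (11500 − 3520) = 0.4411.

R ≈ 0.441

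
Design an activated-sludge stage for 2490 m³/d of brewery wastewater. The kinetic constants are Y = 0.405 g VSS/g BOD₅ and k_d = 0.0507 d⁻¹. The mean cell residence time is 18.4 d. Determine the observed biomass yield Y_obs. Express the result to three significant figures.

The observed yield is Y_obs = Y/(1 + k_d·θ_c) = 0.405 / (1 + 0.0507 × 18.4) = 0.405 / 1.933 = 0.2095 g VSS per g BOD₅ removed.

Y_obs ≈ 0.210 g VSS/g BOD₅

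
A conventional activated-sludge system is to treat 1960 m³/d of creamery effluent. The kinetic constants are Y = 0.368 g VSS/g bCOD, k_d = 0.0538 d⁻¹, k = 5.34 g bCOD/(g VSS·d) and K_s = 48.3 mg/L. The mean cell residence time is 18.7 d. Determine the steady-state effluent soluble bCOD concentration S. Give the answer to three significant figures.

From the Monod/SRT balance for a CMAS, S = K_s·(1+k_d θ_c)/[θ_c·(Y k − k_d) − 1] = 48.3 × (1 + 0.0538 × 18.7) / [18.7 × (0.368 × 5.34 − 0.0538) − 1] = 96.89 / 34.74 = 2.789 mg/L.

S ≈ 2.79 mg/L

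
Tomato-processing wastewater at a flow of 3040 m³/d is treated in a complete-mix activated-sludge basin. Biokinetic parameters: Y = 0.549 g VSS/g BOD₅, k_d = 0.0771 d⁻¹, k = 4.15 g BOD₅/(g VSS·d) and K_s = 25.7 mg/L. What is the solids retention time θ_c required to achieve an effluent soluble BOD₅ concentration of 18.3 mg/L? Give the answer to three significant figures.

Specific growth rate at S = 18.3 mg/L: μ = YkS/(K_s+S) = 0.549·4.15·18.3/(25.7+18.3) = 0.9476 d⁻¹.
θ_c = 1/(μ − k_d) = 1/(0.9476 − 0.0771) = 1/0.8705 = 1.149 d.

θ_c ≈ 1.15 d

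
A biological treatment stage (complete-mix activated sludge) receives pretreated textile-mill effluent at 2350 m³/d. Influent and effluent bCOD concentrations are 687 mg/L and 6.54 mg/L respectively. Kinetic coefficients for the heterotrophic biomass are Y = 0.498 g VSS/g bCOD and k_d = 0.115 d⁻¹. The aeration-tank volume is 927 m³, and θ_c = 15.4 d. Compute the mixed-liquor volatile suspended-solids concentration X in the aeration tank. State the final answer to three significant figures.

X ≈ 4770 mg/L

X = Y·Q·ΔS·θ_c / [V·(1 + k_d θ_c)] = 0.498 × 2350 × (687 − 6.54) × 15.4 / [927 × (1 + 0.115 × 15.4)] = 4774 mg/L.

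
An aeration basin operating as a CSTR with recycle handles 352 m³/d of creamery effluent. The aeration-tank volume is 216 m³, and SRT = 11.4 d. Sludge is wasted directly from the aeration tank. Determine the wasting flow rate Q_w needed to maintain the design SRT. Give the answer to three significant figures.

Q_w ≈ 18.9 m³/d

Wasting from the aeration tank: Q_w = V / θ_c = 216.0 / 11.4 = 18.95 m³/d.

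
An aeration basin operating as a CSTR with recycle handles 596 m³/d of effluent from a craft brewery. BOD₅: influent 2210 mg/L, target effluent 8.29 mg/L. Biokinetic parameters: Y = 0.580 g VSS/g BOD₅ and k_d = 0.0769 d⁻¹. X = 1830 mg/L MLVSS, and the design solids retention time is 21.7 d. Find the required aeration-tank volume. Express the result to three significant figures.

V ≈ 3380 m³

Steady-state biomass mass balance: V·X·(1 + k_d·θ_c) = Y·Q·(S₀ − S)·θ_c, so V = 0.580 × 596 × (2210 − 8.29) × 21.7 / [1830 × (1 + 0.0769 × 21.7)] = 1.65×10^7 / 4884 = 3382 m³.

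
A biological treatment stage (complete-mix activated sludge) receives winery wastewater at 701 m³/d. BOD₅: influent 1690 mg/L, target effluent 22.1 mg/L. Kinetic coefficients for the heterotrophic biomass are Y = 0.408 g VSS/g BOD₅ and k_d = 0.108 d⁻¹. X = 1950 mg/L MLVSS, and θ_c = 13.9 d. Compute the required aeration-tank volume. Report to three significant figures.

From the SRT design equation V = Y Q (S₀−S) θ_c / [X (1 + k_d θ_c)] = 0.408 × 701 × (1690 − 22.1) × 13.9 / [1950 × (1 + 0.108 × 13.9)] = 6.63×10^6 / 4877 = 1360 m³.

V ≈ 1360 m³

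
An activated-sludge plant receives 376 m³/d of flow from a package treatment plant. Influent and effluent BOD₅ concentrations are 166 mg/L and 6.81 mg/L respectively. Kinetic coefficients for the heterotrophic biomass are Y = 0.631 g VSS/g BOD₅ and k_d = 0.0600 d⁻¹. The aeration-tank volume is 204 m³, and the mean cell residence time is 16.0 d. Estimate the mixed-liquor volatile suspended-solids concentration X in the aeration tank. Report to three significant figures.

From V·X·(1 + k_d·θ_c) = Y·Q·(S₀ − S)·θ_c: X = 0.631 × 376 × (166 − 6.81) × 16.0 / [204 × (1 + 0.0600 × 16.0)] = 1511 mg/L.

X ≈ 1510 mg/L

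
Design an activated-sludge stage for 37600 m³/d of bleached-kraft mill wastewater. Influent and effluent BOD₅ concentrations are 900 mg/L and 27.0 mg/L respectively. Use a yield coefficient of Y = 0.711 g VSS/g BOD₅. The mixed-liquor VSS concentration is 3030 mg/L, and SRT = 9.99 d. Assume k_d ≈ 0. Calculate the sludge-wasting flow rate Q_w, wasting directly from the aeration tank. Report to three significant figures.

V·X = Y·Q·ΔS·θ_c gives V = 0.711 × 37600 × (900 − 27.0) × 9.99 / 3030 = 76948 m³.
Wasting from the aeration tank: Q_w = V / θ_c = 76948 / 9.99 = 7702 m³/d.

Q_w ≈ 7700 m³/d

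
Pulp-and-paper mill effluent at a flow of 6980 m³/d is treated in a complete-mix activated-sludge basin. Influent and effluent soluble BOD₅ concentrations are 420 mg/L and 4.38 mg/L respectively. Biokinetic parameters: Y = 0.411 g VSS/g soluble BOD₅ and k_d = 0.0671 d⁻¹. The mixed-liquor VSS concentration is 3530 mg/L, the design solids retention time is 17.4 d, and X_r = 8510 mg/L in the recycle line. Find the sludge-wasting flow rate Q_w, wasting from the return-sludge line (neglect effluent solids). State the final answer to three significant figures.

Q_w ≈ 64.6 m³/d

Steady-state biomass mass balance: V·X·(1 + k_d·θ_c) = Y·Q·(S₀ − S)·θ_c, so V = 0.411 × 6980 × (420 − 4.38) × 17.4 / [3530 × (1 + 0.0671 × 17.4)] = 2.07×10^7 / 7651 = 2711 m³.
Wasting from the return line (neglecting effluent solids): Q_w = V·X / (θ_c·X_r) = 2711 × 3530 / (17.4 × 8510) = 64.64 m³/d.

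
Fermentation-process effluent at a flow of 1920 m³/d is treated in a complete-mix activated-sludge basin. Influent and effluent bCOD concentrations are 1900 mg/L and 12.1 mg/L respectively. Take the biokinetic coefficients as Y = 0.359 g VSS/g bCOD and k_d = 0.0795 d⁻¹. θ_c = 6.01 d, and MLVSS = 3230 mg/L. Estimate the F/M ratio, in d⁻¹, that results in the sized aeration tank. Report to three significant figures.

F/M ≈ 0.689 d⁻¹

Rearranging the biomass balance for a CMAS with decay, V = Y·Q·ΔS·θ_c / [X·(1+k_d θ_c)] = 0.359 × 1920 × (1900 − 12.1) × 6.01 / [3230 × (1 + 0.0795 × 6.01)] = 7.82×10^6 / 4773 = 1638 m³.
F/M = Q·S₀ / (V·X) = 1920 × 1900 / (1638 × 3230) = 0.6893 g bCOD·(g VSS·d)⁻¹.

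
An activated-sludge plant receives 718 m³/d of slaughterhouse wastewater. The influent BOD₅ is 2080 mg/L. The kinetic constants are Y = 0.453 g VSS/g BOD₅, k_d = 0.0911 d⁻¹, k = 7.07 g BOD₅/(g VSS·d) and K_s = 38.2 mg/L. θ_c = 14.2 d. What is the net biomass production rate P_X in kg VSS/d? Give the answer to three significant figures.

P_X ≈ 295 kg VSS/d

For a completely mixed reactor with recycle the Lawrence–McCarty relation gives S = K_s·(1 + k_d·θ_c) / [θ_c·(Y·k − k_d) − 1] = 38.2 × (1 + 0.0911 × 14.2) / [14.2 × (0.453 × 7.07 − 0.0911) − 1] = 87.62 / 43.18 = 2.029 mg/L.
Correct the yield for decay: Y_obs = Y/(1 + k_d θ_c) = 0.453 / (1 + 0.0911 × 14.2) = 0.453 / 2.294 = 0.1975.
Mass of BOD₅ removed per day: Q(S₀ − S) = 718 × 2078 g/m³ = 1492 kg/d.
Net biomass production P_X = Y_obs × Q·(S₀ − S) = 0.1975 × 1492 = 294.7 kg VSS/d.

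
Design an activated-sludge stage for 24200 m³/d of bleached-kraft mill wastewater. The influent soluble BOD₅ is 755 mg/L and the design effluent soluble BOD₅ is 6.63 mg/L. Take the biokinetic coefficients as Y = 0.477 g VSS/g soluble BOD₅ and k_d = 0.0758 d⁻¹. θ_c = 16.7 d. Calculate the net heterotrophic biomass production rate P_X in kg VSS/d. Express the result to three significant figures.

P_X ≈ 3810 kg VSS/d

Y_obs = Y / (1 + k_d θ_c) = 0.477 / (1 + 0.0758 × 16.7) = 0.477 / 2.266 = 0.2105.
Mass of soluble BOD₅ removed per day: Q(S₀ − S) = 24200 × 748.4 g/m³ = 18111 kg/d.
Biomass produced: P_X = Y_obs·Q·ΔS = 0.2105 × 18111 ≈ 3813 kg VSS/d.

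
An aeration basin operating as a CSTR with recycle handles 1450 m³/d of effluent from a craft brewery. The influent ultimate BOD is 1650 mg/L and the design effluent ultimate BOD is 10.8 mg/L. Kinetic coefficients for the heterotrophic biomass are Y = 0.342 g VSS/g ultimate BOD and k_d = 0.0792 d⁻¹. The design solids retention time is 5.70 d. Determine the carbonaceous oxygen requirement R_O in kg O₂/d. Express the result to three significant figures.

R_O ≈ 1580 kg O₂/d

Observed yield with endogenous decay: Y_obs = Y / (1 + k_d·θ_c) = 0.342 / (1 + 0.0792 × 5.70) = 0.342 / 1.451 = 0.2356 g VSS/g ultimate BOD.
ΔS = 1650 − 10.8 = 1639 mg/L, so the substrate removal rate is 1450 × 1639/1000 = 2377 kg ultimate BOD/d.
Net sludge production P_X = 0.2356 × 2377 = 560.1 kg VSS/d.
R_O = Q·ΔS − 1.42 P_X = 2377 − 795.3 = 1582 kg O₂/d.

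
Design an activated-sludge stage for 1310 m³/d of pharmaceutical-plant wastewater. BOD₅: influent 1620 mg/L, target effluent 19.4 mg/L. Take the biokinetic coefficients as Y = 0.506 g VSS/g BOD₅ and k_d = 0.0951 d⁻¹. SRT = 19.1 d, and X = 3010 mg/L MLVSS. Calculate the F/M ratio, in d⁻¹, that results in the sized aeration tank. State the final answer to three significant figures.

Steady-state biomass mass balance: V·X·(1 + k_d·θ_c) = Y·Q·(S₀ − S)·θ_c, so V = 0.506 × 1310 × (1620 − 19.4) × 19.1 / [3010 × (1 + 0.0951 × 19.1)] = 2.03×10^7 / 8477 = 2390 m³.
Food-to-microorganism ratio F/M = Q S₀ / (V X) = 1310 × 1620 / (2390 × 3010) = 0.2949 d⁻¹.

F/M ≈ 0.295 d⁻¹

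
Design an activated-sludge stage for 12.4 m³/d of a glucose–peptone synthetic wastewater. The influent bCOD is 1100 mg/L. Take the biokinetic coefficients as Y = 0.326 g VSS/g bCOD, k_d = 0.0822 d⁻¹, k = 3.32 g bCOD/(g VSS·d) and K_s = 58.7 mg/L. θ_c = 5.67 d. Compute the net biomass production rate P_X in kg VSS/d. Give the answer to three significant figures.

P_X ≈ 2.98 kg VSS/d

From the Monod/SRT balance for a CMAS, S = K_s·(1+k_d θ_c)/[θ_c·(Y k − k_d) − 1] = 58.7 × (1 + 0.0822 × 5.67) / [5.67 × (0.326 × 3.32 − 0.0822) − 1] = 86.06 / 4.671 = 18.43 mg/L.
Correct the yield for decay: Y_obs = Y/(1 + k_d θ_c) = 0.326 / (1 + 0.0822 × 5.67) = 0.326 / 1.466 = 0.2224.
Q·(S₀ − S) = 12.4 × (1100 − 18.4) × 10⁻³ = 13.41 kg/d removed.
Net biomass production P_X = Y_obs × Q·(S₀ − S) = 0.2224 × 13.41 = 2.982 kg VSS/d.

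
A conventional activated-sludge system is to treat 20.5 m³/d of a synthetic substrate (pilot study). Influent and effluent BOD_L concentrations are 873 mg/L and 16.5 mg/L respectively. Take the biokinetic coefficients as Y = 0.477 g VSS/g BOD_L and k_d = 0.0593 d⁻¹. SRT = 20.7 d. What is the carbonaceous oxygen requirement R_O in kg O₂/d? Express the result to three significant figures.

R_O ≈ 12.2 kg O₂/d

Correct the yield for decay: Y_obs = Y/(1 + k_d θ_c) = 0.477 / (1 + 0.0593 × 20.7) = 0.477 / 2.228 = 0.2141.
Q·(S₀ − S) = 20.5 × (873 − 16.5) × 10⁻³ = 17.56 kg/d removed.
P_X = Y_obs·Q·(S₀ − S) = 0.2141 × 17.56 = 3.760 kg VSS/d.
R_O = Q·ΔS − 1.42 P_X = 17.56 − 5.339 = 12.22 kg O₂/d.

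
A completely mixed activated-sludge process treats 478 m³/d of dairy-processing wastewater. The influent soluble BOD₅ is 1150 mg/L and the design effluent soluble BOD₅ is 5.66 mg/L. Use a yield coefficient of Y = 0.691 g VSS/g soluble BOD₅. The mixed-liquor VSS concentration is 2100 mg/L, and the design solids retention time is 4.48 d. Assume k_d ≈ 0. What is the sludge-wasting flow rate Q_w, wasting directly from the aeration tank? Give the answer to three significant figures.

V·X = Y·Q·ΔS·θ_c gives V = 0.691 × 478 × (1150 − 5.66) × 4.48 / 2100 = 806.3 m³.
With mixed-liquor wasting, θ_c = V/Q_w, so Q_w = V/θ_c = 806.3/4.48 = 180.0 m³/d.

Q_w ≈ 180 m³/d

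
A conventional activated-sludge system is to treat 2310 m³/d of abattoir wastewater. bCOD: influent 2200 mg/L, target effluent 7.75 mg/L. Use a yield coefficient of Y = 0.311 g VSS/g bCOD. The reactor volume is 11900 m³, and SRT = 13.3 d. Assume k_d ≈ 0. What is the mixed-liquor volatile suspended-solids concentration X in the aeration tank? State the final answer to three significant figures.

X ≈ 1760 mg/L

Without decay, X = Y Q (S₀−S) θ_c / V = 0.311 × 2310 × (2200 − 7.75) × 13.3 / 11900 = 1760 mg/L.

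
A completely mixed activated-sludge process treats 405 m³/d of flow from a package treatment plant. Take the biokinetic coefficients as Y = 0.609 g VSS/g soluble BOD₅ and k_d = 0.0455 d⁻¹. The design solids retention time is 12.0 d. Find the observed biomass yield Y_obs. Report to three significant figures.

The observed yield is Y_obs = Y/(1 + k_d·θ_c) = 0.609 / (1 + 0.0455 × 12.0) = 0.609 / 1.546 = 0.3939 g VSS per g soluble BOD₅ removed.

Y_obs ≈ 0.394 g VSS/g soluble BOD₅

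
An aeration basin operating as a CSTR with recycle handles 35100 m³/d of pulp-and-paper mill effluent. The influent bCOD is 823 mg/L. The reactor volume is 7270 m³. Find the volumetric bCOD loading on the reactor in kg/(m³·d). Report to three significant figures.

Applied bCOD load per unit volume = Q·S₀/V = (35100 × 823/1000)/7270 = 3.973 kg bCOD·m⁻³·d⁻¹.

L_v ≈ 3.97 kg bCOD/(m³·d)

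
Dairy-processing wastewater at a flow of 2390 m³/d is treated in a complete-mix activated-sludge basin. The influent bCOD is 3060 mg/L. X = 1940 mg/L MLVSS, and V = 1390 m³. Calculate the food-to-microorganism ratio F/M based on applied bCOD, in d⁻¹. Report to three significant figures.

F/M = applied load / biomass = Q·S₀/(V·X) = 2390 × 3060 / (1390 × 1940) = 2.712 d⁻¹.

F/M ≈ 2.71 d⁻¹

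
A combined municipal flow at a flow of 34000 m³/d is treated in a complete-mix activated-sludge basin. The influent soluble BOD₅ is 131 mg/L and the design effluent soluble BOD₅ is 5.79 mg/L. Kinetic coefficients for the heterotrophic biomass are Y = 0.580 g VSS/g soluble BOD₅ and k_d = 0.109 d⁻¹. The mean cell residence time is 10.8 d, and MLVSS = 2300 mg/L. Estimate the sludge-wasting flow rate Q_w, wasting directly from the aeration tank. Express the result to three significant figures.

From the SRT design equation V = Y Q (S₀−S) θ_c / [X (1 + k_d θ_c)] = 0.580 × 34000 × (131 − 5.79) × 10.8 / [2300 × (1 + 0.109 × 10.8)] = 2.67×10^7 / 5008 = 5325 m³.
For wasting at MLVSS concentration, Q_w = V/θ_c = 5325/10.8 = 493.1 m³/d.

Q_w ≈ 493 m³/d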